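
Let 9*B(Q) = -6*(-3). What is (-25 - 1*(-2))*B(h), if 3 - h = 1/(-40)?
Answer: -46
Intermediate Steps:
h = 121/40 (h = 3 - 1/(-40) = 3 - 1*(-1/40) = 3 + 1/40 = 121/40 ≈ 3.0250)
B(Q) = 2 (B(Q) = (-6*(-3))/9 = (1/9)*18 = 2)
(-25 - 1*(-2))*B(h) = (-25 - 1*(-2))*2 = (-25 + 2)*2 = -23*2 = -46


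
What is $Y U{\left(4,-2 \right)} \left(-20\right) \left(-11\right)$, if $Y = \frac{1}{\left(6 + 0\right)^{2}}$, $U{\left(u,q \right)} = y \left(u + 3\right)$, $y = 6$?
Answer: $\frac{770}{3} \approx 256.67$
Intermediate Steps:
$U{\left(u,q \right)} = 18 + 6 u$ ($U{\left(u,q \right)} = 6 \left(u + 3\right) = 6 \left(3 + u\right) = 18 + 6 u$)
$Y = \frac{1}{36}$ ($Y = \frac{1}{6^{2}} = \frac{1}{36} \approx 0.027778$)
$Y U{\left(4,-2 \right)} \left(-20\right) \left(-11\right) = \frac{18 + 6 \cdot 4}{36} \left(-20\right) \left(-11\right) = \frac{18 + 24}{36} \left(-20\right) \left(-11\right) = \frac{1}{36} \cdot 42 \left(-20\right) \left(-11\right) = \frac{7}{6} \left(-20\right) \left(-11\right) = \left(- \frac{70}{3}\right) \left(-11\right) = \frac{770}{3}$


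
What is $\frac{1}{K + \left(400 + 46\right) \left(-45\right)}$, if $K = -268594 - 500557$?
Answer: $- \frac{1}{789221} \approx -1.2671 \cdot 10^{-6}$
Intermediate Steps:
$K = -769151$ ($K = -268594 - 500557 = -769151$)
$\frac{1}{K + \left(400 + 46\right) \left(-45\right)} = \frac{1}{-769151 + \left(400 + 46\right) \left(-45\right)} = \frac{1}{-769151 + 446 \left(-45\right)} = \frac{1}{-769151 - 20070} = \frac{1}{-789221} = - \frac{1}{789221}$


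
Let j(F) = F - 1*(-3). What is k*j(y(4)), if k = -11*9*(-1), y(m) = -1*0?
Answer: 297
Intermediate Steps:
y(m) = 0
k = 99 (k = -99*(-1) = 99)
j(F) = 3 + F (j(F) = F + 3 = 3 + F)
k*j(y(4)) = 99*(3 + 0) = 99*3 = 297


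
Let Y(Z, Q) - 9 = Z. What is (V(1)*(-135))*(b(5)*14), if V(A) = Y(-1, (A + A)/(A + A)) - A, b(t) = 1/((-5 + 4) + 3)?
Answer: -6615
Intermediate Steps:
b(t) = ½ (b(t) = 1/(-1 + 3) = 1/2 = ½)
Y(Z, Q) = 9 + Z
V(A) = 8 - A (V(A) = (9 - 1) - A = 8 - A)
(V(1)*(-135))*(b(5)*14) = ((8 - 1*1)*(-135))*((½)*14) = ((8 - 1)*(-135))*7 = (7*(-135))*7 = -945*7 = -6615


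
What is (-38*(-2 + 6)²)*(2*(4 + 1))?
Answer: -6080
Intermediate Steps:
(-38*(-2 + 6)²)*(2*(4 + 1)) = (-38*4²)*(2*5) = -38*16*10 = -608*10 = -6080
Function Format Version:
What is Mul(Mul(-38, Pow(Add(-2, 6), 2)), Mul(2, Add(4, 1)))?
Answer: -6080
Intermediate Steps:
Mul(Mul(-38, Pow(Add(-2, 6), 2)), Mul(2, Add(4, 1))) = Mul(Mul(-38, Pow(4, 2)), Mul(2, 5)) = Mul(Mul(-38, 16), 10) = Mul(-608, 10) = -6080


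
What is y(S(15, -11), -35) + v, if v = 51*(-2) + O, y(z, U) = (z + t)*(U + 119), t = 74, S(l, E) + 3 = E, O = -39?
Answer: 4899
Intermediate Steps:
S(l, E) = -3 + E
y(z, U) = (74 + z)*(119 + U) (y(z, U) = (z + 74)*(U + 119) = (74 + z)*(119 + U))
v = -141 (v = 51*(-2) - 39 = -102 - 39 = -141)
y(S(15, -11), -35) + v = (8806 + 74*(-35) + 119*(-3 - 11) - 35*(-3 - 11)) - 141 = (8806 - 2590 + 119*(-14) - 35*(-14)) - 141 = (8806 - 2590 - 1666 + 490) - 141 = 5040 - 141 = 4899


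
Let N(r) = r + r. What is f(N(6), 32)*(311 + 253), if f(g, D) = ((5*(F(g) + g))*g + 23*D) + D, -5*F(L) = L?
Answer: 758016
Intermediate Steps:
F(L) = -L/5
N(r) = 2*r
f(g, D) = 4*g² + 24*D (f(g, D) = ((5*(-g/5 + g))*g + 23*D) + D = ((5*(4*g/5))*g + 23*D) + D = ((4*g)*g + 23*D) + D = (4*g² + 23*D) + D = 4*g² + 24*D)
f(N(6), 32)*(311 + 253) = (4*(2*6)² + 24*32)*(311 + 253) = (4*12² + 768)*564 = (4*144 + 768)*564 = (576 + 768)*564 = 1344*564 = 758016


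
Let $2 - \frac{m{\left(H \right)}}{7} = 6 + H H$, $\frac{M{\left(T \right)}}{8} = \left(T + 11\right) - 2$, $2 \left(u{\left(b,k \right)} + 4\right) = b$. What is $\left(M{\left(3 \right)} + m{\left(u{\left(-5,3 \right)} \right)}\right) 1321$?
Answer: $- \frac{1203431}{4} \approx -3.0086 \cdot 10^{5}$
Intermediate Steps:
$u{\left(b,k \right)} = -4 + \frac{b}{2}$
$M{\left(T \right)} = 72 + 8 T$ ($M{\left(T \right)} = 8 \left(\left(T + 11\right) - 2\right) = 8 \left(\left(11 + T\right) - 2\right) = 8 \left(9 + T\right) = 72 + 8 T$)
$m{\left(H \right)} = -28 - 7 H^{2}$ ($m{\left(H \right)} = 14 - 7 \left(6 + H H\right) = 14 - 7 \left(6 + H^{2}\right) = 14 - \left(42 + 7 H^{2}\right) = -28 - 7 H^{2}$)
$\left(M{\left(3 \right)} + m{\left(u{\left(-5,3 \right)} \right)}\right) 1321 = \left(\left(72 + 8 \cdot 3\right) - \left(28 + 7 \left(-4 + \frac{1}{2} \left(-5\right)\right)^{2}\right)\right) 1321 = \left(\left(72 + 24\right) - \left(28 + 7 \left(-4 - \frac{5}{2}\right)^{2}\right)\right) 1321 = \left(96 - \left(28 + 7 \left(- \frac{13}{2}\right)^{2}\right)\right) 1321 = \left(96 - \frac{1295}{4}\right) 1321 = \left(- \frac{911}{4}\right) 1321 = - \frac{1203431}{4}$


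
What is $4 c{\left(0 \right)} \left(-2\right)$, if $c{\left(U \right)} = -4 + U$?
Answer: $32$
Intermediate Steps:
$4 c{\left(0 \right)} \left(-2\right) = 4 \left(-4 + 0\right) \left(-2\right) = 4 \left(-4\right) \left(-2\right) = \left(-16\right) \left(-2\right) = 32$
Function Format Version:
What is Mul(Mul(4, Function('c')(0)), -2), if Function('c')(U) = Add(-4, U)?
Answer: 32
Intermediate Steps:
Mul(Mul(4, Function('c')(0)), -2) = Mul(Mul(4, Add(-4, 0)), -2) = Mul(Mul(4, -4), -2) = Mul(-16, -2) = 32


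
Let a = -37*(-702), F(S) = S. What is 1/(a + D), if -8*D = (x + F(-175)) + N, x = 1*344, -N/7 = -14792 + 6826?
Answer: 8/151861 ≈ 5.2680e-5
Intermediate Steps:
N = 55762 (N = -7*(-14792 + 6826) = -7*(-7966) = 55762)
a = 25974
x = 344
D = -55931/8 (D = -((344 - 175) + 55762)/8 = -(169 + 55762)/8 = -⅛*55931 = -55931/8 ≈ -6991.4)
1/(a + D) = 1/(25974 - 55931/8) = 1/(151861/8) = 8/151861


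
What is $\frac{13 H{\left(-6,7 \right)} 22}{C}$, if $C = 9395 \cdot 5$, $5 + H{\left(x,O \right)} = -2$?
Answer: $- \frac{2002}{46975} \approx -0.042618$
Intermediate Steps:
$H{\left(x,O \right)} = -7$ ($H{\left(x,O \right)} = -5 - 2 = -7$)
$C = 46975$
$\frac{13 H{\left(-6,7 \right)} 22}{C} = \frac{13 \left(-7\right) 22}{46975} = \left(-91\right) 22 \cdot \frac{1}{46975} = \left(-2002\right) \frac{1}{46975} = - \frac{2002}{46975}$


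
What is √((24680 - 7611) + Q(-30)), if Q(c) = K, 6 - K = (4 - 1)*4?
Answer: √17063 ≈ 130.63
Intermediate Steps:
K = -6 (K = 6 - (4 - 1)*4 = 6 - 3*4 = 6 - 1*12 = 6 - 12 = -6)
Q(c) = -6
√((24680 - 7611) + Q(-30)) = √((24680 - 7611) - 6) = √(17069 - 6) = √17063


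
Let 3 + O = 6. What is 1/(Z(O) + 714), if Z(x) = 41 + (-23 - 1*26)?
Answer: 1/706 ≈ 0.0014164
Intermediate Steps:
O = 3 (O = -3 + 6 = 3)
Z(x) = -8 (Z(x) = 41 + (-23 - 26) = 41 - 49 = -8)
1/(Z(O) + 714) = 1/(-8 + 714) = 1/706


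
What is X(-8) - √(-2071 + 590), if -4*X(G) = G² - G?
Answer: -18 - I*√1481 ≈ -18.0 - 38.484*I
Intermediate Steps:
X(G) = -G²/4 + G/4 (X(G) = -(G² - G)/4 = -G²/4 + G/4)
X(-8) - √(-2071 + 590) = (¼)*(-8)*(1 - 1*(-8)) - √(-2071 + 590) = (¼)*(-8)*(1 + 8) - √(-1481) = (¼)*(-8)*9 - I*√1481 = -18 - I*√1481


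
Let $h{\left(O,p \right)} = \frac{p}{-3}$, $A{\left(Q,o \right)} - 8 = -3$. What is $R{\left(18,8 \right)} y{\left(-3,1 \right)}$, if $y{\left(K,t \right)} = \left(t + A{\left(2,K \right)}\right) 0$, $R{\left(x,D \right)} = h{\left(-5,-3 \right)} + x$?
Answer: $0$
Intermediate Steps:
$A{\left(Q,o \right)} = 5$ ($A{\left(Q,o \right)} = 8 - 3 = 5$)
$h{\left(O,p \right)} = - \frac{p}{3}$ ($h{\left(O,p \right)} = p \left(- \frac{1}{3}\right) = - \frac{p}{3}$)
$R{\left(x,D \right)} = 1 + x$ ($R{\left(x,D \right)} = \left(- \frac{1}{3}\right) \left(-3\right) + x = 1 + x$)
$y{\left(K,t \right)} = 0$ ($y{\left(K,t \right)} = \left(t + 5\right) 0 = \left(5 + t\right) 0 = 0$)
$R{\left(18,8 \right)} y{\left(-3,1 \right)} = \left(1 + 18\right) 0 = 19 \cdot 0 = 0$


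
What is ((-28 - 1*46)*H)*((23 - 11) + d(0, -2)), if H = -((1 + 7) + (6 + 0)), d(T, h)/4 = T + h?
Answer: 4144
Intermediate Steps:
d(T, h) = 4*T + 4*h (d(T, h) = 4*(T + h) = 4*T + 4*h)
H = -14 (H = -(8 + 6) = -1*14 = -14)
((-28 - 1*46)*H)*((23 - 11) + d(0, -2)) = ((-28 - 1*46)*(-14))*((23 - 11) + (4*0 + 4*(-2))) = ((-28 - 46)*(-14))*(12 + (0 - 8)) = (-74*(-14))*(12 - 8) = 1036*4 = 4144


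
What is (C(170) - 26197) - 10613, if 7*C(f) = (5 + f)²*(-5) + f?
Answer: -410625/7 ≈ -58661.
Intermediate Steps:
C(f) = -5*(5 + f)²/7 + f/7 (C(f) = ((5 + f)²*(-5) + f)/7 = (-5*(5 + f)² + f)/7 = (f - 5*(5 + f)²)/7 = -5*(5 + f)²/7 + f/7)
(C(170) - 26197) - 10613 = ((-5*(5 + 170)²/7 + (⅐)*170) - 26197) - 10613 = ((-5/7*175² + 170/7) - 26197) - 10613 = ((-5/7*30625 + 170/7) - 26197) - 10613 = ((-21875 + 170/7) - 26197) - 10613 = (-152955/7 - 26197) - 10613 = -336334/7 - 10613 = -410625/7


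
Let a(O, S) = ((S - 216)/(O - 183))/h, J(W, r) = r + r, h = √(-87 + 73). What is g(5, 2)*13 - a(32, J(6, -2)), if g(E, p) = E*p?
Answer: 130 + 110*I*√14/1057 ≈ 130.0 + 0.38939*I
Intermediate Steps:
h = I*√14 (h = √(-14) = I*√14 ≈ 3.7417*I)
J(W, r) = 2*r
a(O, S) = -I*√14*(-216 + S)/(14*(-183 + O)) (a(O, S) = ((S - 216)/(O - 183))/((I*√14)) = ((-216 + S)/(-183 + O))*(-I*√14/14) = -I*√14*(-216 + S)/(14*(-183 + O)))
g(5, 2)*13 - a(32, J(6, -2)) = (5*2)*13 - I*√14*(216 - 2*(-2))/(14*(-183 + 32)) = 10*13 - I*√14*(216 - 1*(-4))/(14*(-151)) = 130 - I*√14*(-1)*(216 + 4)/(14*151) = 130 - I*√14*(-1)*220/(14*151) = 130 - (-110)*I*√14/1057 = 130 + 110*I*√14/1057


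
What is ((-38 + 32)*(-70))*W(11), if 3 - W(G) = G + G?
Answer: -7980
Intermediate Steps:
W(G) = 3 - 2*G (W(G) = 3 - (G + G) = 3 - 2*G)
((-38 + 32)*(-70))*W(11) = ((-38 + 32)*(-70))*(3 - 2*11) = (-6*(-70))*(3 - 22) = 420*(-19) = -7980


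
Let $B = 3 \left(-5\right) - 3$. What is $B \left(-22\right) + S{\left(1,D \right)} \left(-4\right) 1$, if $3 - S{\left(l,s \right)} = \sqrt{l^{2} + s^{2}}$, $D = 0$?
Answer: $388$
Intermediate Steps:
$S{\left(l,s \right)} = 3 - \sqrt{l^{2} + s^{2}}$
$B = -18$ ($B = -15 - 3 = -18$)
$B \left(-22\right) + S{\left(1,D \right)} \left(-4\right) 1 = \left(-18\right) \left(-22\right) + \left(3 - \sqrt{1^{2} + 0^{2}}\right) \left(-4\right) 1 = 396 + \left(3 - \sqrt{1 + 0}\right) \left(-4\right) 1 = 396 + \left(3 - \sqrt{1}\right) \left(-4\right) 1 = 396 + \left(3 - 1\right) \left(-4\right) 1 = 396 + 2 \left(-4\right) 1 = 396 - 8 = 388$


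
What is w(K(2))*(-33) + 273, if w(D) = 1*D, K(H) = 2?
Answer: 207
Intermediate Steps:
w(D) = D
w(K(2))*(-33) + 273 = 2*(-33) + 273 = -66 + 273 = 207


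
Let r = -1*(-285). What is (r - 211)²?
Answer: 5476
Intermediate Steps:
r = 285
(r - 211)² = (285 - 211)² = 74² = 5476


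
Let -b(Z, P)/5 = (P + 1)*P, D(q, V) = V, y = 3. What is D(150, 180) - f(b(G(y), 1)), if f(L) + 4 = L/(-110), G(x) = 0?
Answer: 2023/11 ≈ 183.91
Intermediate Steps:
b(Z, P) = -5*P*(1 + P) (b(Z, P) = -5*(P + 1)*P = -5*(1 + P)*P = -5*P*(1 + P))
f(L) = -4 - L/110 (f(L) = -4 + L/(-110) = -4 + L*(-1/110) = -4 - L/110)
D(150, 180) - f(b(G(y), 1)) = 180 - (-4 - (-1)*(1 + 1)/22) = 180 - (-4 - (-1)*2/22) = 180 - (-4 - 1/110*(-10)) = 180 - (-4 + 1/11) = 180 - 1*(-43/11) = 180 + 43/11 = 2023/11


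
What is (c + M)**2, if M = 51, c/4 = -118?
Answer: 177241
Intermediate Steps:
c = -472 (c = 4*(-118) = -472)
(c + M)**2 = (-472 + 51)**2 = (-421)**2 = 177241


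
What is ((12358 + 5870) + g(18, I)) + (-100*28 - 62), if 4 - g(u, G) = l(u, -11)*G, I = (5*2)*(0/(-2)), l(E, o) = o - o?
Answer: 15370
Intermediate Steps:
l(E, o) = 0
I = 0 (I = 10*(0*(-½)) = 10*0 = 0)
g(u, G) = 4 (g(u, G) = 4 - 0*G = 4 - 1*0 = 4 + 0 = 4)
((12358 + 5870) + g(18, I)) + (-100*28 - 62) = ((12358 + 5870) + 4) + (-100*28 - 62) = (18228 + 4) + (-2800 - 62) = 18232 - 2862 = 15370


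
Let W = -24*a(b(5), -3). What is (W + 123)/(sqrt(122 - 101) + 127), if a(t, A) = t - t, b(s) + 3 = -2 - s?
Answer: 15621/16108 - 123*sqrt(21)/16108 ≈ 0.93477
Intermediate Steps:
b(s) = -5 - s (b(s) = -3 + (-2 - s) = -5 - s)
a(t, A) = 0
W = 0 (W = -24*0 = 0)
(W + 123)/(sqrt(122 - 101) + 127) = (0 + 123)/(sqrt(122 - 101) + 127) = 123/(sqrt(21) + 127) = 123/(127 + sqrt(21))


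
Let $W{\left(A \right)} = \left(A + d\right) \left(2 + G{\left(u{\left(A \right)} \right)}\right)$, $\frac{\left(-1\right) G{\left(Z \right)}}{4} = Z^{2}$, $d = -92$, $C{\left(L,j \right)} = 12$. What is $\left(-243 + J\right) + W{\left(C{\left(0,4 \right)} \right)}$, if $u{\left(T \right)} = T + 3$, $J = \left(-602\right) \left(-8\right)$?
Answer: $76413$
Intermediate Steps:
$J = 4816$
$u{\left(T \right)} = 3 + T$
$G{\left(Z \right)} = - 4 Z^{2}$
$W{\left(A \right)} = \left(-92 + A\right) \left(2 - 4 \left(3 + A\right)^{2}\right)$ ($W{\left(A \right)} = \left(A - 92\right) \left(2 - 4 \left(3 + A\right)^{2}\right) = \left(-92 + A\right) \left(2 - 4 \left(3 + A\right)^{2}\right)$)
$\left(-243 + J\right) + W{\left(C{\left(0,4 \right)} \right)} = \left(-243 + 4816\right) + \left(3128 - 4 \cdot 12^{3} + 344 \cdot 12^{2} + 2174 \cdot 12\right) = 4573 + \left(3128 - 6912 + 344 \cdot 144 + 26088\right) = 4573 + \left(3128 - 6912 + 49536 + 26088\right) = 4573 + 71840 = 76413$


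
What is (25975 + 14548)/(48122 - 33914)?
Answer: 40523/14208 ≈ 2.8521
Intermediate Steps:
(25975 + 14548)/(48122 - 33914) = 40523/14208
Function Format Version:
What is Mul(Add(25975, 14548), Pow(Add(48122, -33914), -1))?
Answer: Rational(40523, 14208) ≈ 2.8521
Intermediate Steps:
Mul(Add(25975, 14548), Pow(Add(48122, -33914), -1)) = Mul(40523, Pow(14208, -1)) = Mul(40523, Rational(1, 14208)) = Rational(40523, 14208)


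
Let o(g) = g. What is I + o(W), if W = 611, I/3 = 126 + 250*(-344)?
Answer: -257011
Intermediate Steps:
I = -257622 (I = 3*(126 + 250*(-344)) = 3*(126 - 86000) = 3*(-85874) = -257622)
I + o(W) = -257622 + 611 = -257011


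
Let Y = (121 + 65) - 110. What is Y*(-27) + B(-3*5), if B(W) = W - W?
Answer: -2052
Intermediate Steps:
B(W) = 0
Y = 76 (Y = 186 - 110 = 76)
Y*(-27) + B(-3*5) = 76*(-27) + 0 = -2052 + 0 = -2052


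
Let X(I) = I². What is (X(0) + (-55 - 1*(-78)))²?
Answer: 529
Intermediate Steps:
(X(0) + (-55 - 1*(-78)))² = (0² + (-55 - 1*(-78)))² = (0 + (-55 + 78))² = (0 + 23)² = 23² = 529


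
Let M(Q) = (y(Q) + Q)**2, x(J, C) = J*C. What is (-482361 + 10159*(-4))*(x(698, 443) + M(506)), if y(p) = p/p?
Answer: -296153850211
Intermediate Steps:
x(J, C) = C*J
y(p) = 1
M(Q) = (1 + Q)**2
(-482361 + 10159*(-4))*(x(698, 443) + M(506)) = (-482361 + 10159*(-4))*(443*698 + (1 + 506)**2) = (-482361 - 40636)*(309214 + 507**2) = -522997*(309214 + 257049) = -522997*566263 = -296153850211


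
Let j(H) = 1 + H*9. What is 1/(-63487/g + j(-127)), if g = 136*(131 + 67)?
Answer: -26928/30815263 ≈ -0.00087385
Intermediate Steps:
g = 26928 (g = 136*198 = 26928)
j(H) = 1 + 9*H
1/(-63487/g + j(-127)) = 1/(-63487/26928 + (1 + 9*(-127))) = 1/(-63487*1/26928 + (1 - 1143)) = 1/(-63487/26928 - 1142) = 1/(-30815263/26928) = -26928/30815263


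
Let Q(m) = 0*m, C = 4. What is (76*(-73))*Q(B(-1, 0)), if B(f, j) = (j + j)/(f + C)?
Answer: 0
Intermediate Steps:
B(f, j) = 2*j/(4 + f) (B(f, j) = (j + j)/(f + 4) = (2*j)/(4 + f) = 2*j/(4 + f))
Q(m) = 0
(76*(-73))*Q(B(-1, 0)) = (76*(-73))*0 = -5548*0 = 0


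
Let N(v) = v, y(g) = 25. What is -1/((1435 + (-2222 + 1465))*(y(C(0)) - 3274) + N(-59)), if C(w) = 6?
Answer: 1/2202881 ≈ 4.5395e-7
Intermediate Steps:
-1/((1435 + (-2222 + 1465))*(y(C(0)) - 3274) + N(-59)) = -1/((1435 + (-2222 + 1465))*(25 - 3274) - 59) = -1/((1435 - 757)*(-3249) - 59) = -1/(678*(-3249) - 59) = -1/(-2202822 - 59) = -1/(-2202881) = -1*(-1/2202881) = 1/2202881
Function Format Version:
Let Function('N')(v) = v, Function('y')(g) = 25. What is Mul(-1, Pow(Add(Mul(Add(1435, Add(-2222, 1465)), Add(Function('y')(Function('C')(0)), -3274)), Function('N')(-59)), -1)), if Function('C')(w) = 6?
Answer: Rational(1, 2202881) ≈ 4.5395e-7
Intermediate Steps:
Mul(-1, Pow(Add(Mul(Add(1435, Add(-2222, 1465)), Add(Function('y')(Function('C')(0)), -3274)), Function('N')(-59)), -1)) = Mul(-1, Pow(Add(Mul(Add(1435, Add(-2222, 1465)), Add(25, -3274)), -59), -1)) = Mul(-1, Pow(Add(Mul(Add(1435, -757), -3249), -59), -1)) = Mul(-1, Pow(Add(Mul(678, -3249), -59), -1)) = Mul(-1, Pow(Add(-2202822, -59), -1)) = Mul(-1, Pow(-2202881, -1)) = Mul(-1, Rational(-1, 2202881)) = Rational(1, 2202881)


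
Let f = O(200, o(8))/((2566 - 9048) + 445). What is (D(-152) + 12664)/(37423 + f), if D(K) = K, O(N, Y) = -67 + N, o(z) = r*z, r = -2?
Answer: 37767472/112961259 ≈ 0.33434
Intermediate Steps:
o(z) = -2*z
f = -133/6037 (f = (-67 + 200)/((2566 - 9048) + 445) = 133/(-6482 + 445) = 133/(-6037) = 133*(-1/6037) = -133/6037 ≈ -0.022031)
(D(-152) + 12664)/(37423 + f) = (-152 + 12664)/(37423 - 133/6037) = 12512/(225922518/6037) = 12512*(6037/225922518) = 37767472/112961259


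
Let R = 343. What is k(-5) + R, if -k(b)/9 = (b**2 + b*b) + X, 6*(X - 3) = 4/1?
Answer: -140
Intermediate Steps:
X = 11/3 (X = 3 + (4/1)/6 = 3 + (4*1)/6 = 3 + (1/6)*4 = 3 + 2/3 = 11/3 ≈ 3.6667)
k(b) = -33 - 18*b**2 (k(b) = -9*((b**2 + b*b) + 11/3) = -9*((b**2 + b**2) + 11/3) = -9*(2*b**2 + 11/3) = -9*(11/3 + 2*b**2) = -33 - 18*b**2)
k(-5) + R = (-33 - 18*(-5)**2) + 343 = (-33 - 18*25) + 343 = (-33 - 450) + 343 = -483 + 343 = -140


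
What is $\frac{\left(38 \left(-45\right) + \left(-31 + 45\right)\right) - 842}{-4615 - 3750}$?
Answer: $\frac{2538}{8365} \approx 0.30341$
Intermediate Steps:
$\frac{\left(38 \left(-45\right) + \left(-31 + 45\right)\right) - 842}{-4615 - 3750} = \frac{\left(-1710 + 14\right) - 842}{-8365} = \left(-1696 - 842\right) \left(- \frac{1}{8365}\right) = \left(-2538\right) \left(- \frac{1}{8365}\right) = \frac{2538}{8365}$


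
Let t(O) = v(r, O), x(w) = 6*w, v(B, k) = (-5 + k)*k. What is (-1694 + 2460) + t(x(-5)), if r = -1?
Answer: 1816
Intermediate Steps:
v(B, k) = k*(-5 + k)
t(O) = O*(-5 + O)
(-1694 + 2460) + t(x(-5)) = (-1694 + 2460) + (6*(-5))*(-5 + 6*(-5)) = 766 - 30*(-5 - 30) = 766 - 30*(-35) = 766 + 1050 = 1816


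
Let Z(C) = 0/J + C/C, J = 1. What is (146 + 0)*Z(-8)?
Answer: 146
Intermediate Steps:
Z(C) = 1 (Z(C) = 0/1 + C/C = 0*1 + 1 = 0 + 1 = 1)
(146 + 0)*Z(-8) = (146 + 0)*1 = 146*1 = 146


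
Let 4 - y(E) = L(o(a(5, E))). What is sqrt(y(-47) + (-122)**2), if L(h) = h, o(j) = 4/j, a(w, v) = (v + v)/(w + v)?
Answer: 2*sqrt(8220911)/47 ≈ 122.01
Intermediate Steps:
a(w, v) = 2*v/(v + w) (a(w, v) = (2*v)/(v + w) = 2*v/(v + w))
y(E) = 4 - 2*(5 + E)/E (y(E) = 4 - 4/(2*E/(E + 5)) = 4 - 4/(2*E/(5 + E)) = 4 - 4*(5 + E)/(2*E) = 4 - 2*(5 + E)/E)
sqrt(y(-47) + (-122)**2) = sqrt((2 - 10/(-47)) + (-122)**2) = sqrt((2 - 10*(-1/47)) + 14884) = sqrt((2 + 10/47) + 14884) = sqrt(104/47 + 14884) = sqrt(699652/47) = 2*sqrt(8220911)/47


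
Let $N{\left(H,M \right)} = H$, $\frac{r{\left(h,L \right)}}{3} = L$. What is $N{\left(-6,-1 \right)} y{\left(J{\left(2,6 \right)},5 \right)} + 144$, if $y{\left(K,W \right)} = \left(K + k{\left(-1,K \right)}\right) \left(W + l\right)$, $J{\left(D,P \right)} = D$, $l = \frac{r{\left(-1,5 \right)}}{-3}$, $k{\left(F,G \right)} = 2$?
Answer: $144$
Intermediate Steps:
$r{\left(h,L \right)} = 3 L$
$l = -5$ ($l = \frac{3 \cdot 5}{-3} = 15 \left(- \frac{1}{3}\right) = -5$)
$y{\left(K,W \right)} = \left(-5 + W\right) \left(2 + K\right)$ ($y{\left(K,W \right)} = \left(K + 2\right) \left(W - 5\right) = \left(2 + K\right) \left(-5 + W\right) = \left(-5 + W\right) \left(2 + K\right)$)
$N{\left(-6,-1 \right)} y{\left(J{\left(2,6 \right)},5 \right)} + 144 = - 6 \left(-10 - 10 + 2 \cdot 5 + 2 \cdot 5\right) + 144 = - 6 \left(-10 - 10 + 10 + 10\right) + 144 = \left(-6\right) 0 + 144 = 0 + 144 = 144$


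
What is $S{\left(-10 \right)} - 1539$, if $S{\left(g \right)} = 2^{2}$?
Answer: $-1535$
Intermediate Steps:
$S{\left(g \right)} = 4$
$S{\left(-10 \right)} - 1539 = 4 - 1539 = -1535$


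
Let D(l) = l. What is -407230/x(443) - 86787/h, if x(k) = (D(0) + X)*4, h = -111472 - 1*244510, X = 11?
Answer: -1647303764/177991 ≈ -9255.0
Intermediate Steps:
h = -355982 (h = -111472 - 244510 = -355982)
x(k) = 44 (x(k) = (0 + 11)*4 = 11*4 = 44)
-407230/x(443) - 86787/h = -407230/44 - 86787/(-355982) = -407230*1/44 - 86787*(-1/355982) = -203615/22 + 86787/355982 = -1647303764/177991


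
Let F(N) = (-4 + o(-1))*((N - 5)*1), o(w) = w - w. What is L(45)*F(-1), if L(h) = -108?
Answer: -2592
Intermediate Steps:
o(w) = 0
F(N) = 20 - 4*N (F(N) = (-4 + 0)*((N - 5)*1) = -4*(-5 + N) = 20 - 4*N)
L(45)*F(-1) = -108*(20 - 4*(-1)) = -108*(20 + 4) = -108*24 = -2592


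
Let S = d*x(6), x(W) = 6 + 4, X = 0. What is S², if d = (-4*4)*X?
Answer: 0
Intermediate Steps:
x(W) = 10
d = 0 (d = -4*4*0 = -16*0 = 0)
S = 0 (S = 0*10 = 0)
S² = 0² = 0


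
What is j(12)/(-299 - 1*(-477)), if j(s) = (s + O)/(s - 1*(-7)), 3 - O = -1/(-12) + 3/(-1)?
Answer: 215/40584 ≈ 0.0052977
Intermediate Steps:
O = 71/12 (O = 3 - (-1/(-12) + 3/(-1)) = 3 - (-1*(-1/12) + 3*(-1)) = 3 - (1/12 - 3) = 3 - 1*(-35/12) = 3 + 35/12 = 71/12 ≈ 5.9167)
j(s) = (71/12 + s)/(7 + s) (j(s) = (s + 71/12)/(s - 1*(-7)) = (71/12 + s)/(s + 7) = (71/12 + s)/(7 + s))
j(12)/(-299 - 1*(-477)) = ((71/12 + 12)/(7 + 12))/(-299 - 1*(-477)) = ((215/12)/19)/(-299 + 477) = ((1/19)*(215/12))/178 = (215/228)*(1/178) = 215/40584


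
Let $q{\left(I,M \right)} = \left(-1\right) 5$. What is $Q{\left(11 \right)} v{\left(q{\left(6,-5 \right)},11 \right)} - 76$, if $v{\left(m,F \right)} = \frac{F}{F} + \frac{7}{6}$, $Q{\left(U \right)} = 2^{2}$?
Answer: $- \frac{202}{3} \approx -67.333$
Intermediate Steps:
$q{\left(I,M \right)} = -5$
$Q{\left(U \right)} = 4$
$v{\left(m,F \right)} = \frac{13}{6}$ ($v{\left(m,F \right)} = 1 + 7 \cdot \frac{1}{6} = 1 + \frac{7}{6} = \frac{13}{6}$)
$Q{\left(11 \right)} v{\left(q{\left(6,-5 \right)},11 \right)} - 76 = 4 \cdot \frac{13}{6} - 76 = \frac{26}{3} - 76 = - \frac{202}{3}$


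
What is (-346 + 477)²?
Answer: 17161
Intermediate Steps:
(-346 + 477)² = 131² = 17161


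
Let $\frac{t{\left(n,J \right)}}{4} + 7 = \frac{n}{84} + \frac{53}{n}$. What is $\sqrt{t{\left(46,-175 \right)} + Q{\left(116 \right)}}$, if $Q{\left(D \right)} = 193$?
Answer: $\frac{13 \sqrt{237153}}{483} \approx 13.107$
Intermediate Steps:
$t{\left(n,J \right)} = -28 + \frac{212}{n} + \frac{n}{21}$ ($t{\left(n,J \right)} = -28 + 4 \left(\frac{n}{84} + \frac{53}{n}\right) = -28 + 4 \left(\frac{53}{n} + \frac{n}{84}\right) = -28 + \left(\frac{212}{n} + \frac{n}{21}\right) = -28 + \frac{212}{n} + \frac{n}{21}$)
$\sqrt{t{\left(46,-175 \right)} + Q{\left(116 \right)}} = \sqrt{\left(-28 + \frac{212}{46} + \frac{1}{21} \cdot 46\right) + 193} = \sqrt{\left(-28 + 212 \cdot \frac{1}{46} + \frac{46}{21}\right) + 193} = \sqrt{\left(-28 + \frac{106}{23} + \frac{46}{21}\right) + 193} = \sqrt{- \frac{10240}{483} + 193} = \sqrt{\frac{82979}{483}} = \frac{13 \sqrt{237153}}{483}$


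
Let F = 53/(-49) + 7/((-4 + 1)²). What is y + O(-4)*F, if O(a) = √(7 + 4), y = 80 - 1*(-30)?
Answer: 110 - 134*√11/441 ≈ 108.99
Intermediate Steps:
y = 110 (y = 80 + 30 = 110)
O(a) = √11
F = -134/441 (F = 53*(-1/49) + 7/((-3)²) = -53/49 + 7/9 = -134/441 ≈ -0.30385)
y + O(-4)*F = 110 + √11*(-134/441) = 110 - 134*√11/441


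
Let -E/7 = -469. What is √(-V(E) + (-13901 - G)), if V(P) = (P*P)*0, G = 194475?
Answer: 122*I*√14 ≈ 456.48*I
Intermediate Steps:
E = 3283 (E = -7*(-469) = 3283)
V(P) = 0 (V(P) = P²*0 = 0)
√(-V(E) + (-13901 - G)) = √(-1*0 + (-13901 - 1*194475)) = √(0 + (-13901 - 194475)) = √(0 - 208376) = √(-208376) = 122*I*√14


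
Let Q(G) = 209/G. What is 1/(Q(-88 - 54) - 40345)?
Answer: -142/5729199 ≈ -2.4785e-5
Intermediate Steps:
1/(Q(-88 - 54) - 40345) = 1/(209/(-88 - 54) - 40345) = 1/(209/(-142) - 40345) = 1/(209*(-1/142) - 40345) = 1/(-209/142 - 40345) = 1/(-5729199/142) = -142/5729199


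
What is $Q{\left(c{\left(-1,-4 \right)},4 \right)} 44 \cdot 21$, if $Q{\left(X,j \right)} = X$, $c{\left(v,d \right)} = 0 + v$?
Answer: $-924$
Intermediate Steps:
$c{\left(v,d \right)} = v$
$Q{\left(c{\left(-1,-4 \right)},4 \right)} 44 \cdot 21 = \left(-1\right) 44 \cdot 21 = \left(-44\right) 21 = -924$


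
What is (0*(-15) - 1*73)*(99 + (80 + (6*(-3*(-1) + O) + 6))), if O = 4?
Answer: -16571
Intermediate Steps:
(0*(-15) - 1*73)*(99 + (80 + (6*(-3*(-1) + O) + 6))) = (0*(-15) - 1*73)*(99 + (80 + (6*(-3*(-1) + 4) + 6))) = (0 - 73)*(99 + (80 + (6*(3 + 4) + 6))) = -73*(99 + (80 + (6*7 + 6))) = -73*(99 + (80 + (42 + 6))) = -73*(99 + (80 + 48)) = -73*(99 + 128) = -73*227 = -16571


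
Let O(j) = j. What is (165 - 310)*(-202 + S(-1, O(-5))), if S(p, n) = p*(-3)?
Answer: 28855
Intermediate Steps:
S(p, n) = -3*p
(165 - 310)*(-202 + S(-1, O(-5))) = (165 - 310)*(-202 - 3*(-1)) = -145*(-202 + 3) = -145*(-199) = 28855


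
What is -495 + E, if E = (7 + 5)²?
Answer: -351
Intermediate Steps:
E = 144 (E = 12² = 144)
-495 + E = -495 + 144 = -351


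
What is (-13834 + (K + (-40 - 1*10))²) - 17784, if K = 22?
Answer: -30834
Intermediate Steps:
(-13834 + (K + (-40 - 1*10))²) - 17784 = (-13834 + (22 + (-40 - 1*10))²) - 17784 = (-13834 + (22 + (-40 - 10))²) - 17784 = (-13834 + (22 - 50)²) - 17784 = (-13834 + (-28)²) - 17784 = (-13834 + 784) - 17784 = -13050 - 17784 = -30834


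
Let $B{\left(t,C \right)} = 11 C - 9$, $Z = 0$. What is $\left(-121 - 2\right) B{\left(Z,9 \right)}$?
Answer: $-11070$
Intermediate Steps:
$B{\left(t,C \right)} = -9 + 11 C$
$\left(-121 - 2\right) B{\left(Z,9 \right)} = \left(-121 - 2\right) \left(-9 + 11 \cdot 9\right) = - 123 \left(-9 + 99\right) = \left(-123\right) 90 = -11070$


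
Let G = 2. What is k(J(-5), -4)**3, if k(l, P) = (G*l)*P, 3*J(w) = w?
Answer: 64000/27 ≈ 2370.4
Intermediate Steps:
J(w) = w/3
k(l, P) = 2*P*l (k(l, P) = (2*l)*P = 2*P*l)
k(J(-5), -4)**3 = (2*(-4)*((1/3)*(-5)))**3 = (2*(-4)*(-5/3))**3 = (40/3)**3 = 64000/27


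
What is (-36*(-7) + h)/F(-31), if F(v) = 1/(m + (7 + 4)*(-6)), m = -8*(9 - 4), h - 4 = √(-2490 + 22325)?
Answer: -27136 - 106*√19835 ≈ -42065.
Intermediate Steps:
h = 4 + √19835 (h = 4 + √(-2490 + 22325) = 4 + √19835 ≈ 144.84)
m = -40 (m = -8*5 = -40)
F(v) = -1/106 (F(v) = 1/(-40 + (7 + 4)*(-6)) = 1/(-40 + 11*(-6)) = 1/(-40 - 66) = 1/(-106) = -1/106)
(-36*(-7) + h)/F(-31) = (-36*(-7) + (4 + √19835))/(-1/106) = (252 + (4 + √19835))*(-106) = (256 + √19835)*(-106) = -27136 - 106*√19835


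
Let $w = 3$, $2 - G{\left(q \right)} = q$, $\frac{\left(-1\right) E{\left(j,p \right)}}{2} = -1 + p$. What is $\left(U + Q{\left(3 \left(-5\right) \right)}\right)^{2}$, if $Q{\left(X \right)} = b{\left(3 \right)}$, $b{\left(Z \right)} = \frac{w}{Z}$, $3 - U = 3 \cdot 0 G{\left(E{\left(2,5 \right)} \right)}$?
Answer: $16$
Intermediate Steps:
$E{\left(j,p \right)} = 2 - 2 p$ ($E{\left(j,p \right)} = - 2 \left(-1 + p\right) = 2 - 2 p$)
$G{\left(q \right)} = 2 - q$
$U = 3$ ($U = 3 - 3 \cdot 0 \left(2 - \left(2 - 10\right)\right) = 3 - 0 \left(2 - \left(2 - 10\right)\right) = 3 - 0 \left(2 - -8\right) = 3 - 0 \left(2 + 8\right) = 3 - 0 \cdot 10 = 3 - 0 = 3 + 0 = 3$)
$b{\left(Z \right)} = \frac{3}{Z}$
$Q{\left(X \right)} = 1$ ($Q{\left(X \right)} = \frac{3}{3} = 3 \cdot \frac{1}{3} = 1$)
$\left(U + Q{\left(3 \left(-5\right) \right)}\right)^{2} = \left(3 + 1\right)^{2} = 4^{2} = 16$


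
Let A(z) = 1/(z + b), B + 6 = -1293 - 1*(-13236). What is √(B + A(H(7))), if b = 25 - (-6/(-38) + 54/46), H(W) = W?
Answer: √2144053447622/13402 ≈ 109.26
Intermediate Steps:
B = 11937 (B = -6 + (-1293 - 1*(-13236)) = -6 + (-1293 + 13236) = -6 + 11943 = 11937)
b = 10343/437 (b = 25 - (-6*(-1/38) + 54*(1/46)) = 25 - (3/19 + 27/23) = 25 - 1*582/437 = 25 - 582/437 = 10343/437 ≈ 23.668)
A(z) = 1/(10343/437 + z) (A(z) = 1/(z + 10343/437) = 1/(10343/437 + z))
√(B + A(H(7))) = √(11937 + 437/(10343 + 437*7)) = √(11937 + 437/(10343 + 3059)) = √(11937 + 437/13402) = √(159980111/13402) = √2144053447622/13402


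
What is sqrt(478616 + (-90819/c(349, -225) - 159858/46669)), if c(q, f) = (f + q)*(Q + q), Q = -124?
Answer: 3*sqrt(11130611370285197091)/14467390 ≈ 691.82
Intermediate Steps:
c(q, f) = (-124 + q)*(f + q) (c(q, f) = (f + q)*(-124 + q) = (-124 + q)*(f + q))
sqrt(478616 + (-90819/c(349, -225) - 159858/46669)) = sqrt(478616 + (-90819/(349**2 - 124*(-225) - 124*349 - 225*349) - 159858/46669)) = sqrt(478616 + (-90819/(121801 + 27900 - 43276 - 78525) - 159858*1/46669)) = sqrt(478616 + (-90819/27900 - 159858/46669)) = sqrt(478616 + (-90819*1/27900 - 159858/46669)) = sqrt(478616 + (-10091/3100 - 159858/46669)) = sqrt(478616 - 966496679/144673900) = sqrt(69242276825721/144673900) = 3*sqrt(11130611370285197091)/14467390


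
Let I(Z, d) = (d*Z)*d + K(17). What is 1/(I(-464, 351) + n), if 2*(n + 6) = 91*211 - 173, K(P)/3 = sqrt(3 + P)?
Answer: -14288939/816695110982839 - 3*sqrt(5)/1633390221965678 ≈ -1.7496e-8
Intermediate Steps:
K(P) = 3*sqrt(3 + P)
n = 9508 (n = -6 + (91*211 - 173)/2 = -6 + (19201 - 173)/2 = -6 + (1/2)*19028 = -6 + 9514 = 9508)
I(Z, d) = 6*sqrt(5) + Z*d**2 (I(Z, d) = (d*Z)*d + 3*sqrt(3 + 17) = (Z*d)*d + 3*sqrt(20) = Z*d**2 + 3*(2*sqrt(5)) = Z*d**2 + 6*sqrt(5) = 6*sqrt(5) + Z*d**2)
1/(I(-464, 351) + n) = 1/((6*sqrt(5) - 464*351**2) + 9508) = 1/((6*sqrt(5) - 464*123201) + 9508) = 1/((6*sqrt(5) - 57165264) + 9508) = 1/((-57165264 + 6*sqrt(5)) + 9508) = 1/(-57155756 + 6*sqrt(5))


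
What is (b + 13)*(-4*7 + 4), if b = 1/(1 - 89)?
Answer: -3429/11 ≈ -311.73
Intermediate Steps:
b = -1/88 (b = 1/(-88) = -1/88 ≈ -0.011364)
(b + 13)*(-4*7 + 4) = (-1/88 + 13)*(-4*7 + 4) = 1143*(-28 + 4)/88 = (1143/88)*(-24) = -3429/11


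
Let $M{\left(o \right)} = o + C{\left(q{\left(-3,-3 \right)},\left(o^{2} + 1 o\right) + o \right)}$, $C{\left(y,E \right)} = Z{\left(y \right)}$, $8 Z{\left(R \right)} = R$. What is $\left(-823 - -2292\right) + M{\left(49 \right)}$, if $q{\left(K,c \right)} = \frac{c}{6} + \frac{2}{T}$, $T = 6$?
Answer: $\frac{72863}{48} \approx 1518.0$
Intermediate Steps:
$Z{\left(R \right)} = \frac{R}{8}$
$q{\left(K,c \right)} = \frac{1}{3} + \frac{c}{6}$ ($q{\left(K,c \right)} = \frac{c}{6} + \frac{2}{6} = c \frac{1}{6} + 2 \cdot \frac{1}{6} = \frac{c}{6} + \frac{1}{3} = \frac{1}{3} + \frac{c}{6}$)
$C{\left(y,E \right)} = \frac{y}{8}$
$M{\left(o \right)} = - \frac{1}{48} + o$ ($M{\left(o \right)} = o + \frac{\frac{1}{3} + \frac{1}{6} \left(-3\right)}{8} = o + \frac{\frac{1}{3} - \frac{1}{2}}{8} = o + \frac{1}{8} \left(- \frac{1}{6}\right) = o - \frac{1}{48} = - \frac{1}{48} + o$)
$\left(-823 - -2292\right) + M{\left(49 \right)} = \left(-823 - -2292\right) + \left(- \frac{1}{48} + 49\right) = \left(-823 + 2292\right) + \frac{2351}{48} = 1469 + \frac{2351}{48} = \frac{72863}{48}$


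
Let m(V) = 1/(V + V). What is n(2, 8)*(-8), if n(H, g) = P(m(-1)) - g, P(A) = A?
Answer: 68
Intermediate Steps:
m(V) = 1/(2*V)
n(H, g) = -1/2 - g (n(H, g) = (1/2)/(-1) - g = (1/2)*(-1) - g = -1/2 - g)
n(2, 8)*(-8) = (-1/2 - 1*8)*(-8) = (-1/2 - 8)*(-8) = -17/2*(-8) = 68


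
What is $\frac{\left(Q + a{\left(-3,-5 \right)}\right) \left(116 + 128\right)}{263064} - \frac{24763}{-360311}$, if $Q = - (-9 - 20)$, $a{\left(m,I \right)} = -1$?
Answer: $\frac{1121987323}{11848106613} \approx 0.094698$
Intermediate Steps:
$Q = 29$ ($Q = - (-9 - 20) = \left(-1\right) \left(-29\right) = 29$)
$\frac{\left(Q + a{\left(-3,-5 \right)}\right) \left(116 + 128\right)}{263064} - \frac{24763}{-360311} = \frac{\left(29 - 1\right) \left(116 + 128\right)}{263064} - \frac{24763}{-360311} = 28 \cdot 244 \cdot \frac{1}{263064} - - \frac{24763}{360311} = 6832 \cdot \frac{1}{263064} + \frac{24763}{360311} = \frac{854}{32883} + \frac{24763}{360311} = \frac{1121987323}{11848106613}$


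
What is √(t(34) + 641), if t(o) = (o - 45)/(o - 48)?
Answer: √125790/14 ≈ 25.333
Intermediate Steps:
t(o) = (-45 + o)/(-48 + o)
√(t(34) + 641) = √((-45 + 34)/(-48 + 34) + 641) = √(-11/(-14) + 641) = √(-1/14*(-11) + 641) = √(11/14 + 641) = √(8985/14) = √125790/14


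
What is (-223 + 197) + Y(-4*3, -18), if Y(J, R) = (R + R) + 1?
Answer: -61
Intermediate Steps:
Y(J, R) = 1 + 2*R (Y(J, R) = 2*R + 1 = 1 + 2*R)
(-223 + 197) + Y(-4*3, -18) = (-223 + 197) + (1 + 2*(-18)) = -26 + (1 - 36) = -26 - 35 = -61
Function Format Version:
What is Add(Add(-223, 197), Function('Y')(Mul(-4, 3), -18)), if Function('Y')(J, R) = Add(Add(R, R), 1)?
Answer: -61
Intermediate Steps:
Function('Y')(J, R) = Add(1, Mul(2, R)) (Function('Y')(J, R) = Add(Mul(2, R), 1) = Add(1, Mul(2, R)))
Add(Add(-223, 197), Function('Y')(Mul(-4, 3), -18)) = Add(Add(-223, 197), Add(1, Mul(2, -18))) = Add(-26, Add(1, -36)) = Add(-26, -35) = -61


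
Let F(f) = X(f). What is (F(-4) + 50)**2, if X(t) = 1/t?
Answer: 39601/16 ≈ 2475.1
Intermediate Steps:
F(f) = 1/f
(F(-4) + 50)**2 = (1/(-4) + 50)**2 = (-1/4 + 50)**2 = (199/4)**2 = 39601/16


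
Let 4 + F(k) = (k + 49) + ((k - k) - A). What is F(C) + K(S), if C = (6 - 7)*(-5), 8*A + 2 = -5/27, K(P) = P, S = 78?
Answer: 27707/216 ≈ 128.27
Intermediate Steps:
A = -59/216 (A = -1/4 + (-5/27)/8 = -1/4 + (-5*1/27)/8 = -1/4 + (1/8)*(-5/27) = -1/4 - 5/216 = -59/216 ≈ -0.27315)
C = 5 (C = -1*(-5) = 5)
F(k) = 9779/216 + k (F(k) = -4 + ((k + 49) + ((k - k) - 1*(-59/216))) = -4 + ((49 + k) + (0 + 59/216)) = -4 + ((49 + k) + 59/216) = -4 + (10643/216 + k) = 9779/216 + k)
F(C) + K(S) = (9779/216 + 5) + 78 = 10859/216 + 78 = 27707/216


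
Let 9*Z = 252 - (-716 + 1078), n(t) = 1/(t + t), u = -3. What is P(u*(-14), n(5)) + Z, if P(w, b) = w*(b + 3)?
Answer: 5309/45 ≈ 117.98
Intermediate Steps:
n(t) = 1/(2*t)
Z = -110/9 (Z = (252 - (-716 + 1078))/9 = (252 - 1*362)/9 = (252 - 362)/9 = (1/9)*(-110) = -110/9 ≈ -12.222)
P(w, b) = w*(3 + b)
P(u*(-14), n(5)) + Z = (-3*(-14))*(3 + (1/2)/5) - 110/9 = 42*(3 + (1/2)*(1/5)) - 110/9 = 42*(3 + 1/10) - 110/9 = 42*(31/10) - 110/9 = 651/5 - 110/9 = 5309/45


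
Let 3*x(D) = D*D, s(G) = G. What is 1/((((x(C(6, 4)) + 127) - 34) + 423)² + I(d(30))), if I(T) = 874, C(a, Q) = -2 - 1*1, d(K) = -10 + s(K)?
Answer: 1/270235 ≈ 3.7005e-6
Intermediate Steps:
d(K) = -10 + K
C(a, Q) = -3 (C(a, Q) = -2 - 1 = -3)
x(D) = D²/3 (x(D) = (D*D)/3 = D²/3)
1/((((x(C(6, 4)) + 127) - 34) + 423)² + I(d(30))) = 1/(((((⅓)*(-3)² + 127) - 34) + 423)² + 874) = 1/(((((⅓)*9 + 127) - 34) + 423)² + 874) = 1/((((3 + 127) - 34) + 423)² + 874) = 1/(((130 - 34) + 423)² + 874) = 1/((96 + 423)² + 874) = 1/(519² + 874) = 1/(269361 + 874) = 1/270235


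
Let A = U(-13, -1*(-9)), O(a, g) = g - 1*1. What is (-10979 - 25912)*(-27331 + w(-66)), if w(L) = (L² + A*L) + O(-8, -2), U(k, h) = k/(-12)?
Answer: 1700638209/2 ≈ 8.5032e+8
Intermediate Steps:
O(a, g) = -1 + g (O(a, g) = g - 1 = -1 + g)
U(k, h) = -k/12 (U(k, h) = k*(-1/12) = -k/12)
A = 13/12 (A = -1/12*(-13) = 13/12 ≈ 1.0833)
w(L) = -3 + L² + 13*L/12 (w(L) = (L² + 13*L/12) + (-1 - 2) = (L² + 13*L/12) - 3 = -3 + L² + 13*L/12)
(-10979 - 25912)*(-27331 + w(-66)) = (-10979 - 25912)*(-27331 + (-3 + (-66)² + (13/12)*(-66))) = -36891*(-27331 + (-3 + 4356 - 143/2)) = -36891*(-27331 + 8563/2) = -36891*(-46099/2) = 1700638209/2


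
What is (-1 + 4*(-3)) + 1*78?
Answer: 65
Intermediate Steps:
(-1 + 4*(-3)) + 1*78 = (-1 - 12) + 78 = -13 + 78 = 65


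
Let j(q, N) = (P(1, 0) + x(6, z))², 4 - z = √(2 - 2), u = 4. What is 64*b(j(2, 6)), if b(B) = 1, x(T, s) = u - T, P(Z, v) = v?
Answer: 64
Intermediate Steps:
z = 4 (z = 4 - √(2 - 2) = 4 - √0 = 4 - 1*0 = 4 + 0 = 4)
x(T, s) = 4 - T
j(q, N) = 4 (j(q, N) = (0 + (4 - 1*6))² = (0 + (4 - 6))² = (0 - 2)² = (-2)² = 4)
64*b(j(2, 6)) = 64*1 = 64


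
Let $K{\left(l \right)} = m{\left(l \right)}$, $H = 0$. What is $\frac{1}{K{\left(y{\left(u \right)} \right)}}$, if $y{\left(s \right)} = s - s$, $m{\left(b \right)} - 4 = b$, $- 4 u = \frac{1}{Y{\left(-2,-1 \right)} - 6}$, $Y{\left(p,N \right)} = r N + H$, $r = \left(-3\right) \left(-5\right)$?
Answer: $\frac{1}{4} \approx 0.25$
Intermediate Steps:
$r = 15$
$Y{\left(p,N \right)} = 15 N$ ($Y{\left(p,N \right)} = 15 N + 0 = 15 N$)
$u = \frac{1}{84}$ ($u = - \frac{1}{4 \left(15 \left(-1\right) - 6\right)} = - \frac{1}{4 \left(-15 - 6\right)} = - \frac{1}{4 \left(-21\right)} = \left(- \frac{1}{4}\right) \left(- \frac{1}{21}\right) = \frac{1}{84} \approx 0.011905$)
$m{\left(b \right)} = 4 + b$
$y{\left(s \right)} = 0$
$K{\left(l \right)} = 4 + l$
$\frac{1}{K{\left(y{\left(u \right)} \right)}} = \frac{1}{4 + 0} = \frac{1}{4}$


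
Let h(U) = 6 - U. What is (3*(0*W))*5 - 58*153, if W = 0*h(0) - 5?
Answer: -8874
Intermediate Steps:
W = -5 (W = 0*(6 - 1*0) - 5 = 0*(6 + 0) - 5 = 0*6 - 5 = 0 - 5 = -5)
(3*(0*W))*5 - 58*153 = (3*(0*(-5)))*5 - 58*153 = (3*0)*5 - 8874 = 0*5 - 8874 = 0 - 8874 = -8874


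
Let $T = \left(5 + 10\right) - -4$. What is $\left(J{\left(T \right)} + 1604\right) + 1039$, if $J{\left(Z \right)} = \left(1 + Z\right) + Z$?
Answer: $2682$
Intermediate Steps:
$T = 19$ ($T = 15 + 4 = 19$)
$J{\left(Z \right)} = 1 + 2 Z$
$\left(J{\left(T \right)} + 1604\right) + 1039 = \left(\left(1 + 2 \cdot 19\right) + 1604\right) + 1039 = \left(\left(1 + 38\right) + 1604\right) + 1039 = \left(39 + 1604\right) + 1039 = 1643 + 1039 = 2682$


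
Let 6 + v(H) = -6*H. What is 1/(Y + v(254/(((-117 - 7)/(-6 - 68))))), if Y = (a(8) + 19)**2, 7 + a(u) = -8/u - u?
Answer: -31/28101 ≈ -0.0011032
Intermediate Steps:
a(u) = -7 - u - 8/u (a(u) = -7 + (-8/u - u) = -7 + (-u - 8/u) = -7 - u - 8/u)
Y = 9 (Y = ((-7 - 1*8 - 8/8) + 19)**2 = ((-7 - 8 - 8*1/8) + 19)**2 = ((-7 - 8 - 1) + 19)**2 = (-16 + 19)**2 = 3**2 = 9)
v(H) = -6 - 6*H
1/(Y + v(254/(((-117 - 7)/(-6 - 68))))) = 1/(9 + (-6 - 1524/((-117 - 7)/(-6 - 68)))) = 1/(9 + (-6 - 1524/((-124/(-74))))) = 1/(9 + (-6 - 1524/((-124*(-1/74))))) = 1/(9 + (-6 - 1524/62/37)) = 1/(9 + (-6 - 1524*37/62)) = 1/(9 + (-6 - 6*4699/31)) = 1/(9 + (-6 - 28194/31)) = 1/(9 - 28380/31) = 1/(-28101/31) = -31/28101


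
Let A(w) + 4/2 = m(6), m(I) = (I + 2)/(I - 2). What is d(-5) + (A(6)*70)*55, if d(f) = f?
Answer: -5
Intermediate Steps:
m(I) = (2 + I)/(-2 + I)
A(w) = 0 (A(w) = -2 + (2 + 6)/(-2 + 6) = -2 + 8/4 = -2 + (¼)*8 = -2 + 2 = 0)
d(-5) + (A(6)*70)*55 = -5 + (0*70)*55 = -5 + 0*55 = -5 + 0 = -5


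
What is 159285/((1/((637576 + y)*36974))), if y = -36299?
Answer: 3541162922384430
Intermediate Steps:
159285/((1/((637576 + y)*36974))) = 159285/((1/((637576 - 36299)*36974))) = 159285/(((1/36974)/601277)) = 159285/(((1/601277)*(1/36974))) = 159285/(1/22231615798) = 159285*22231615798 = 3541162922384430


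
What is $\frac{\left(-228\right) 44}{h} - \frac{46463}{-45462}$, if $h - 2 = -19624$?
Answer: $\frac{683885885}{446027682} \approx 1.5333$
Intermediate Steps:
$h = -19622$ ($h = 2 - 19624 = -19622$)
$\frac{\left(-228\right) 44}{h} - \frac{46463}{-45462} = \frac{\left(-228\right) 44}{-19622} - \frac{46463}{-45462} = \left(-10032\right) \left(- \frac{1}{19622}\right) - - \frac{46463}{45462} = \frac{5016}{9811} + \frac{46463}{45462} = \frac{683885885}{446027682}$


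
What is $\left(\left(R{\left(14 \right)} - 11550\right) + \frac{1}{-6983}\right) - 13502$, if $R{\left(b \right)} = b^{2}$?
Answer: $- \frac{173569449}{6983} \approx -24856.0$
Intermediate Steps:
$\left(\left(R{\left(14 \right)} - 11550\right) + \frac{1}{-6983}\right) - 13502 = \left(\left(14^{2} - 11550\right) + \frac{1}{-6983}\right) - 13502 = \left(\left(196 - 11550\right) - \frac{1}{6983}\right) - 13502 = \left(-11354 - \frac{1}{6983}\right) - 13502 = - \frac{79284983}{6983} - 13502 = - \frac{173569449}{6983}$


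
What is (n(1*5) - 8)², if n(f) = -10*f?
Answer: 3364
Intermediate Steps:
(n(1*5) - 8)² = (-10*5 - 8)² = (-50 - 8)² = (-58)² = 3364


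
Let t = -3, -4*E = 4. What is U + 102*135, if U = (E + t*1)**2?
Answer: 13786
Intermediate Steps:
E = -1 (E = -1/4*4 = -1)
U = 16 (U = (-1 - 3*1)**2 = (-1 - 3)**2 = (-4)**2 = 16)
U + 102*135 = 16 + 102*135 = 16 + 13770 = 13786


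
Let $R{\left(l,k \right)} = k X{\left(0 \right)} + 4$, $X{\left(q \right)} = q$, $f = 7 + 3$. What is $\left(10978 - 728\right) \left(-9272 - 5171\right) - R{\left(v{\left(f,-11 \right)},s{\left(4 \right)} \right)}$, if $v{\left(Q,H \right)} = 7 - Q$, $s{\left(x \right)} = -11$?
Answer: $-148040754$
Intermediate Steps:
$f = 10$
$R{\left(l,k \right)} = 4$ ($R{\left(l,k \right)} = k 0 + 4 = 0 + 4 = 4$)
$\left(10978 - 728\right) \left(-9272 - 5171\right) - R{\left(v{\left(f,-11 \right)},s{\left(4 \right)} \right)} = \left(10978 - 728\right) \left(-9272 - 5171\right) - 4 = 10250 \left(-14443\right) - 4 = -148040750 - 4 = -148040754$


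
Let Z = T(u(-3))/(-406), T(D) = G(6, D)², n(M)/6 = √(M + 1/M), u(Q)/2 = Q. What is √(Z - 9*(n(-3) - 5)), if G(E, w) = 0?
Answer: 3*√(5 - 2*I*√30) ≈ 8.7571 - 5.6291*I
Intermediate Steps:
u(Q) = 2*Q
n(M) = 6*√(M + 1/M)
T(D) = 0 (T(D) = 0² = 0)
Z = 0 (Z = 0/(-406) = 0*(-1/406) = 0)
√(Z - 9*(n(-3) - 5)) = √(0 - 9*(6*√(-3 + 1/(-3)) - 5)) = √(0 - 9*(6*√(-3 - ⅓) - 5)) = √(0 - 9*(6*√(-10/3) - 5)) = √(0 - 9*(6*(I*√30/3) - 5)) = √(0 - 9*(2*I*√30 - 5)) = √(0 - 9*(-5 + 2*I*√30)) = √(0 + (45 - 18*I*√30)) = √(45 - 18*I*√30)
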